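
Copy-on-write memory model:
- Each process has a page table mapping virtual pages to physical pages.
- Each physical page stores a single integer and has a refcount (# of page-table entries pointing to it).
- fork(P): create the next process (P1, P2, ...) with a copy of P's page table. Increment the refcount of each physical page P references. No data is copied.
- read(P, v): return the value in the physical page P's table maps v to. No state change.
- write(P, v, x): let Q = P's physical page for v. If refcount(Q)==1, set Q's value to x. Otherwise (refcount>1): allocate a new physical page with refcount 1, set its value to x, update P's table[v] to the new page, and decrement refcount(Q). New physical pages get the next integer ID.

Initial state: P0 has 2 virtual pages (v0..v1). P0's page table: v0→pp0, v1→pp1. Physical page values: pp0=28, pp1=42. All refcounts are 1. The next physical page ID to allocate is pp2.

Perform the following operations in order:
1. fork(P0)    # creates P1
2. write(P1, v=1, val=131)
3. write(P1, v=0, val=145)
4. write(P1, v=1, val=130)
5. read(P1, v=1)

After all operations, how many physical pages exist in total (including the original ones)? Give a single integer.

Answer: 4

Derivation:
Op 1: fork(P0) -> P1. 2 ppages; refcounts: pp0:2 pp1:2
Op 2: write(P1, v1, 131). refcount(pp1)=2>1 -> COPY to pp2. 3 ppages; refcounts: pp0:2 pp1:1 pp2:1
Op 3: write(P1, v0, 145). refcount(pp0)=2>1 -> COPY to pp3. 4 ppages; refcounts: pp0:1 pp1:1 pp2:1 pp3:1
Op 4: write(P1, v1, 130). refcount(pp2)=1 -> write in place. 4 ppages; refcounts: pp0:1 pp1:1 pp2:1 pp3:1
Op 5: read(P1, v1) -> 130. No state change.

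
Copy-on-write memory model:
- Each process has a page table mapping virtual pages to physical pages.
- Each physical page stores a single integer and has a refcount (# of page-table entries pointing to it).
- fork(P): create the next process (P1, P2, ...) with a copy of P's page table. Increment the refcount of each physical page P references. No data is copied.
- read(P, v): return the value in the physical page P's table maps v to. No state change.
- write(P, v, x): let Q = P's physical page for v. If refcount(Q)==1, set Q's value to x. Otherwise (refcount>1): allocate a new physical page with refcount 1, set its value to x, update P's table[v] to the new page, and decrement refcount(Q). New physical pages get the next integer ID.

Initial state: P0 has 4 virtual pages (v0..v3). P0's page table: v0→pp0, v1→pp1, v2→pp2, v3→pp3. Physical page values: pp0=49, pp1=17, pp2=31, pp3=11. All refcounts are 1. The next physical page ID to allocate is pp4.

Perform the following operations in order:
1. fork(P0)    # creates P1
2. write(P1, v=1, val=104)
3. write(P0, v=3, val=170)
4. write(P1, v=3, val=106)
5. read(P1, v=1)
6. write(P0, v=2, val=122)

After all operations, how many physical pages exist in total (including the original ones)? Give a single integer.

Answer: 7

Derivation:
Op 1: fork(P0) -> P1. 4 ppages; refcounts: pp0:2 pp1:2 pp2:2 pp3:2
Op 2: write(P1, v1, 104). refcount(pp1)=2>1 -> COPY to pp4. 5 ppages; refcounts: pp0:2 pp1:1 pp2:2 pp3:2 pp4:1
Op 3: write(P0, v3, 170). refcount(pp3)=2>1 -> COPY to pp5. 6 ppages; refcounts: pp0:2 pp1:1 pp2:2 pp3:1 pp4:1 pp5:1
Op 4: write(P1, v3, 106). refcount(pp3)=1 -> write in place. 6 ppages; refcounts: pp0:2 pp1:1 pp2:2 pp3:1 pp4:1 pp5:1
Op 5: read(P1, v1) -> 104. No state change.
Op 6: write(P0, v2, 122). refcount(pp2)=2>1 -> COPY to pp6. 7 ppages; refcounts: pp0:2 pp1:1 pp2:1 pp3:1 pp4:1 pp5:1 pp6:1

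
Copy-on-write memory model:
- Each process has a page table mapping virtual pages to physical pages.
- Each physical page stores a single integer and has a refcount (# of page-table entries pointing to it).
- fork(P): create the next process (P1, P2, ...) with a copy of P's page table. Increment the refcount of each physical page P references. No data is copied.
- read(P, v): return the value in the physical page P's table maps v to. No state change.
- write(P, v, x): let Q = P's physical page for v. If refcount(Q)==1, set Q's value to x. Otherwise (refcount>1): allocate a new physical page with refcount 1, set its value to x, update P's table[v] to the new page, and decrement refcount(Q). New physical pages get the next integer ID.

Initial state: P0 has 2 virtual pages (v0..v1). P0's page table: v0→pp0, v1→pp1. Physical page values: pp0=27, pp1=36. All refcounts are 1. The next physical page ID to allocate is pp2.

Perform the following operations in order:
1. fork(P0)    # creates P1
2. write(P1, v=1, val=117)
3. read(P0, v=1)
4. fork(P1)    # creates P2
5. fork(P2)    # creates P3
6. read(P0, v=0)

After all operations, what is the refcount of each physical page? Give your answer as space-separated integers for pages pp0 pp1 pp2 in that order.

Op 1: fork(P0) -> P1. 2 ppages; refcounts: pp0:2 pp1:2
Op 2: write(P1, v1, 117). refcount(pp1)=2>1 -> COPY to pp2. 3 ppages; refcounts: pp0:2 pp1:1 pp2:1
Op 3: read(P0, v1) -> 36. No state change.
Op 4: fork(P1) -> P2. 3 ppages; refcounts: pp0:3 pp1:1 pp2:2
Op 5: fork(P2) -> P3. 3 ppages; refcounts: pp0:4 pp1:1 pp2:3
Op 6: read(P0, v0) -> 27. No state change.

Answer: 4 1 3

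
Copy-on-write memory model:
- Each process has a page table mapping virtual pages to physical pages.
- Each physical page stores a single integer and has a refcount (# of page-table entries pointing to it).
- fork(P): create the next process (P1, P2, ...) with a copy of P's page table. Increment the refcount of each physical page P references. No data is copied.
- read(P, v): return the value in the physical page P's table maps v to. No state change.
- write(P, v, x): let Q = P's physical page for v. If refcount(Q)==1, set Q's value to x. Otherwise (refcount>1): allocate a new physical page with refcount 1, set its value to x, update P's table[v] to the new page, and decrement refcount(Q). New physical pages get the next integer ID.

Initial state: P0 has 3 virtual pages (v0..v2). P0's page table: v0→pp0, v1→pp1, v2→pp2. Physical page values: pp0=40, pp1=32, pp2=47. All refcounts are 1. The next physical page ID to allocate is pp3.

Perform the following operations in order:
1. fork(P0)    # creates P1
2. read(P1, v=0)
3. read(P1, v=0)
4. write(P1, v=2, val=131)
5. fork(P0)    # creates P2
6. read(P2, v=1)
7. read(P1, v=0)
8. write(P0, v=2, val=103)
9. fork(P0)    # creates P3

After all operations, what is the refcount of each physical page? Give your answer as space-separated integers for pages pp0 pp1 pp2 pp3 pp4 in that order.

Op 1: fork(P0) -> P1. 3 ppages; refcounts: pp0:2 pp1:2 pp2:2
Op 2: read(P1, v0) -> 40. No state change.
Op 3: read(P1, v0) -> 40. No state change.
Op 4: write(P1, v2, 131). refcount(pp2)=2>1 -> COPY to pp3. 4 ppages; refcounts: pp0:2 pp1:2 pp2:1 pp3:1
Op 5: fork(P0) -> P2. 4 ppages; refcounts: pp0:3 pp1:3 pp2:2 pp3:1
Op 6: read(P2, v1) -> 32. No state change.
Op 7: read(P1, v0) -> 40. No state change.
Op 8: write(P0, v2, 103). refcount(pp2)=2>1 -> COPY to pp4. 5 ppages; refcounts: pp0:3 pp1:3 pp2:1 pp3:1 pp4:1
Op 9: fork(P0) -> P3. 5 ppages; refcounts: pp0:4 pp1:4 pp2:1 pp3:1 pp4:2

Answer: 4 4 1 1 2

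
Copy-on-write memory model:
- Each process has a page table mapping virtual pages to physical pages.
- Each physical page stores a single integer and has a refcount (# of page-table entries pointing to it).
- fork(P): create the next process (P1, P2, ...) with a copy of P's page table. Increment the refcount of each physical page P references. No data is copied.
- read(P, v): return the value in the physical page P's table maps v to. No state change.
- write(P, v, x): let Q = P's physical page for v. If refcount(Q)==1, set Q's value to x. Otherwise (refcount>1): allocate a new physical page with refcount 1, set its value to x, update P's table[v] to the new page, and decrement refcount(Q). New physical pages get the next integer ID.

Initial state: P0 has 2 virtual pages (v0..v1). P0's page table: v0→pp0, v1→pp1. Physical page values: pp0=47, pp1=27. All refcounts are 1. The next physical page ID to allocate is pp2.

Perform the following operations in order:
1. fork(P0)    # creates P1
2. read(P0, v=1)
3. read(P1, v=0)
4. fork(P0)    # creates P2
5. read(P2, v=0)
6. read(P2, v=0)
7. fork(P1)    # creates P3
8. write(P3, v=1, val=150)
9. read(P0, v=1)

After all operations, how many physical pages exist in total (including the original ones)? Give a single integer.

Answer: 3

Derivation:
Op 1: fork(P0) -> P1. 2 ppages; refcounts: pp0:2 pp1:2
Op 2: read(P0, v1) -> 27. No state change.
Op 3: read(P1, v0) -> 47. No state change.
Op 4: fork(P0) -> P2. 2 ppages; refcounts: pp0:3 pp1:3
Op 5: read(P2, v0) -> 47. No state change.
Op 6: read(P2, v0) -> 47. No state change.
Op 7: fork(P1) -> P3. 2 ppages; refcounts: pp0:4 pp1:4
Op 8: write(P3, v1, 150). refcount(pp1)=4>1 -> COPY to pp2. 3 ppages; refcounts: pp0:4 pp1:3 pp2:1
Op 9: read(P0, v1) -> 27. No state change.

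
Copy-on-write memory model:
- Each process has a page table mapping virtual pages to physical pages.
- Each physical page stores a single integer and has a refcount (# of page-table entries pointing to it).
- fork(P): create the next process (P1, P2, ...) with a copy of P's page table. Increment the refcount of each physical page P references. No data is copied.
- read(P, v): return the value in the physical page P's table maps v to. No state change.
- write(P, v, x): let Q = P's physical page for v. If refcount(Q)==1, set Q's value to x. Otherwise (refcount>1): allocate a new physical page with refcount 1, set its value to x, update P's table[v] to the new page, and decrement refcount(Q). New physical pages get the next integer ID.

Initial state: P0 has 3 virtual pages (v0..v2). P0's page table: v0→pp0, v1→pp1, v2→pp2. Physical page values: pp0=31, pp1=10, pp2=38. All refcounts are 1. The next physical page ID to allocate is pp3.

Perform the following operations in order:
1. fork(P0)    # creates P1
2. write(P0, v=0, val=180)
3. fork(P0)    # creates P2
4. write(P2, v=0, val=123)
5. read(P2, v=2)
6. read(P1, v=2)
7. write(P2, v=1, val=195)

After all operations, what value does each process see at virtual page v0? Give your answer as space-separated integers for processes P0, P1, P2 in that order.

Answer: 180 31 123

Derivation:
Op 1: fork(P0) -> P1. 3 ppages; refcounts: pp0:2 pp1:2 pp2:2
Op 2: write(P0, v0, 180). refcount(pp0)=2>1 -> COPY to pp3. 4 ppages; refcounts: pp0:1 pp1:2 pp2:2 pp3:1
Op 3: fork(P0) -> P2. 4 ppages; refcounts: pp0:1 pp1:3 pp2:3 pp3:2
Op 4: write(P2, v0, 123). refcount(pp3)=2>1 -> COPY to pp4. 5 ppages; refcounts: pp0:1 pp1:3 pp2:3 pp3:1 pp4:1
Op 5: read(P2, v2) -> 38. No state change.
Op 6: read(P1, v2) -> 38. No state change.
Op 7: write(P2, v1, 195). refcount(pp1)=3>1 -> COPY to pp5. 6 ppages; refcounts: pp0:1 pp1:2 pp2:3 pp3:1 pp4:1 pp5:1
P0: v0 -> pp3 = 180
P1: v0 -> pp0 = 31
P2: v0 -> pp4 = 123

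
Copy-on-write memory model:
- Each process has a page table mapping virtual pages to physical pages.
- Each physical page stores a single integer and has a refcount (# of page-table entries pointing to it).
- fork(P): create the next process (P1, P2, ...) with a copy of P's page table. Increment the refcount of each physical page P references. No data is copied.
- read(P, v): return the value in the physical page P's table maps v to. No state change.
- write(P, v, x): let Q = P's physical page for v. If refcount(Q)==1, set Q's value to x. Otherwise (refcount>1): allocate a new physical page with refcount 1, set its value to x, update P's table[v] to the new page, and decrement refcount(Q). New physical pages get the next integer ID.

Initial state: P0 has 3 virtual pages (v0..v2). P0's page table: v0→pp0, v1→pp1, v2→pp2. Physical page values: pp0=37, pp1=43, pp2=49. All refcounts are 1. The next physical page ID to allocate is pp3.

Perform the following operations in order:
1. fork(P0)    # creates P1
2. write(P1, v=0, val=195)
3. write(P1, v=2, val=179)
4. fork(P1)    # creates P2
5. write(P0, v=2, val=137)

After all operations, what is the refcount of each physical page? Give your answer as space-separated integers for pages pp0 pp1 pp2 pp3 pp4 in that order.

Op 1: fork(P0) -> P1. 3 ppages; refcounts: pp0:2 pp1:2 pp2:2
Op 2: write(P1, v0, 195). refcount(pp0)=2>1 -> COPY to pp3. 4 ppages; refcounts: pp0:1 pp1:2 pp2:2 pp3:1
Op 3: write(P1, v2, 179). refcount(pp2)=2>1 -> COPY to pp4. 5 ppages; refcounts: pp0:1 pp1:2 pp2:1 pp3:1 pp4:1
Op 4: fork(P1) -> P2. 5 ppages; refcounts: pp0:1 pp1:3 pp2:1 pp3:2 pp4:2
Op 5: write(P0, v2, 137). refcount(pp2)=1 -> write in place. 5 ppages; refcounts: pp0:1 pp1:3 pp2:1 pp3:2 pp4:2

Answer: 1 3 1 2 2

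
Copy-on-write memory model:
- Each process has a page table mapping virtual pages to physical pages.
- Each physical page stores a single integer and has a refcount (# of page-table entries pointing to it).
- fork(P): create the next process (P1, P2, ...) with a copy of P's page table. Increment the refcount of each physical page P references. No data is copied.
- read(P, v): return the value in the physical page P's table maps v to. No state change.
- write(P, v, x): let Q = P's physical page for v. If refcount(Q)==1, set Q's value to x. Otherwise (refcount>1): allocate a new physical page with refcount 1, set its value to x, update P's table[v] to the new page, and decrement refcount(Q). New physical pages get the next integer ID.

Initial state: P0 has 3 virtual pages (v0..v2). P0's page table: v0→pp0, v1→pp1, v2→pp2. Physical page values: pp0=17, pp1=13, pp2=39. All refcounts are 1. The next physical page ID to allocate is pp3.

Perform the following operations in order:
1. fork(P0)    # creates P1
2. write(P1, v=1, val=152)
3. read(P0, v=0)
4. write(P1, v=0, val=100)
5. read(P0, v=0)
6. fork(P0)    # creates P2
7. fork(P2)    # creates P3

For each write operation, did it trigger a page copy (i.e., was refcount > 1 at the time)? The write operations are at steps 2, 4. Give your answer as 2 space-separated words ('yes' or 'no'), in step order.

Op 1: fork(P0) -> P1. 3 ppages; refcounts: pp0:2 pp1:2 pp2:2
Op 2: write(P1, v1, 152). refcount(pp1)=2>1 -> COPY to pp3. 4 ppages; refcounts: pp0:2 pp1:1 pp2:2 pp3:1
Op 3: read(P0, v0) -> 17. No state change.
Op 4: write(P1, v0, 100). refcount(pp0)=2>1 -> COPY to pp4. 5 ppages; refcounts: pp0:1 pp1:1 pp2:2 pp3:1 pp4:1
Op 5: read(P0, v0) -> 17. No state change.
Op 6: fork(P0) -> P2. 5 ppages; refcounts: pp0:2 pp1:2 pp2:3 pp3:1 pp4:1
Op 7: fork(P2) -> P3. 5 ppages; refcounts: pp0:3 pp1:3 pp2:4 pp3:1 pp4:1

yes yes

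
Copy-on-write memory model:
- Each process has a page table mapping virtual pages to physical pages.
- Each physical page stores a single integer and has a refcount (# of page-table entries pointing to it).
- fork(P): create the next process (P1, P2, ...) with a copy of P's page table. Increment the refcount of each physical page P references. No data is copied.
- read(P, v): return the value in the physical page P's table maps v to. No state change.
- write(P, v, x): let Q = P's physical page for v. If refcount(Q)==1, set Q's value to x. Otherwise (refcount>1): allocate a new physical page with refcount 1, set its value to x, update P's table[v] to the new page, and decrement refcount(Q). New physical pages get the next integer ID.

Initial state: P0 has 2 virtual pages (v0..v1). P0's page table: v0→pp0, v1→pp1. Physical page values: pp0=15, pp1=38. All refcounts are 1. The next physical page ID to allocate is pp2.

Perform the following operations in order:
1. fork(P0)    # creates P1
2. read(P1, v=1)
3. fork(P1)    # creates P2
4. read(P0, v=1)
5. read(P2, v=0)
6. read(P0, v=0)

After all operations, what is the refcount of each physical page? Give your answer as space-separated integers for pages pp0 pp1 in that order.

Op 1: fork(P0) -> P1. 2 ppages; refcounts: pp0:2 pp1:2
Op 2: read(P1, v1) -> 38. No state change.
Op 3: fork(P1) -> P2. 2 ppages; refcounts: pp0:3 pp1:3
Op 4: read(P0, v1) -> 38. No state change.
Op 5: read(P2, v0) -> 15. No state change.
Op 6: read(P0, v0) -> 15. No state change.

Answer: 3 3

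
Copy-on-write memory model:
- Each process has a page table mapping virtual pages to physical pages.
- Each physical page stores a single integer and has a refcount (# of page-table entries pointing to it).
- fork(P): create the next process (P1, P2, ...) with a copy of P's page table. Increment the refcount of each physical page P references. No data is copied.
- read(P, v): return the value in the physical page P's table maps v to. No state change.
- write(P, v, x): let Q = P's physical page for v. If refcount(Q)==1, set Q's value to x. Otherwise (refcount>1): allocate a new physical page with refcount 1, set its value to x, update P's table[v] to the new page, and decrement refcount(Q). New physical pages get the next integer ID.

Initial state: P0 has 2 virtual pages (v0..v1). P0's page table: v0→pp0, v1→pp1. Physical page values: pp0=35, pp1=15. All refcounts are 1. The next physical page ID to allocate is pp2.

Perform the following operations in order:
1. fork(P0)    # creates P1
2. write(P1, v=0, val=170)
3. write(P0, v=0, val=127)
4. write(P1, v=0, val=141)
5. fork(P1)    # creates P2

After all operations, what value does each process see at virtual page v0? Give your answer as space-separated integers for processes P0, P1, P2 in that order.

Op 1: fork(P0) -> P1. 2 ppages; refcounts: pp0:2 pp1:2
Op 2: write(P1, v0, 170). refcount(pp0)=2>1 -> COPY to pp2. 3 ppages; refcounts: pp0:1 pp1:2 pp2:1
Op 3: write(P0, v0, 127). refcount(pp0)=1 -> write in place. 3 ppages; refcounts: pp0:1 pp1:2 pp2:1
Op 4: write(P1, v0, 141). refcount(pp2)=1 -> write in place. 3 ppages; refcounts: pp0:1 pp1:2 pp2:1
Op 5: fork(P1) -> P2. 3 ppages; refcounts: pp0:1 pp1:3 pp2:2
P0: v0 -> pp0 = 127
P1: v0 -> pp2 = 141
P2: v0 -> pp2 = 141

Answer: 127 141 141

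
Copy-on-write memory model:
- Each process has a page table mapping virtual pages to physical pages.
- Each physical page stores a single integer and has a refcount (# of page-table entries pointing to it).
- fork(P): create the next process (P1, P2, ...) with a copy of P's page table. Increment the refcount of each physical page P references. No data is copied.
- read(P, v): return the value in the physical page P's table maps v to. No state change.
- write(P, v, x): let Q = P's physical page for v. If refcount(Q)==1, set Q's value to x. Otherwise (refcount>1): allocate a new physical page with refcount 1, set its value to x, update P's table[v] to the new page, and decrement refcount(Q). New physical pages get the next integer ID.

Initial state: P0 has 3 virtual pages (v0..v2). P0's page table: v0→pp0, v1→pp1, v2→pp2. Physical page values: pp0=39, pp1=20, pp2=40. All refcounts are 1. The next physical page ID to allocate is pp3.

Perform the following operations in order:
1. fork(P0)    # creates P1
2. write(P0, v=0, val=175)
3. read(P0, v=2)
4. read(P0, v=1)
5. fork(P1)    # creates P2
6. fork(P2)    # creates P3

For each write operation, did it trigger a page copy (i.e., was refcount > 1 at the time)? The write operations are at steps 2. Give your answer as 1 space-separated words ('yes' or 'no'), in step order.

Op 1: fork(P0) -> P1. 3 ppages; refcounts: pp0:2 pp1:2 pp2:2
Op 2: write(P0, v0, 175). refcount(pp0)=2>1 -> COPY to pp3. 4 ppages; refcounts: pp0:1 pp1:2 pp2:2 pp3:1
Op 3: read(P0, v2) -> 40. No state change.
Op 4: read(P0, v1) -> 20. No state change.
Op 5: fork(P1) -> P2. 4 ppages; refcounts: pp0:2 pp1:3 pp2:3 pp3:1
Op 6: fork(P2) -> P3. 4 ppages; refcounts: pp0:3 pp1:4 pp2:4 pp3:1

yes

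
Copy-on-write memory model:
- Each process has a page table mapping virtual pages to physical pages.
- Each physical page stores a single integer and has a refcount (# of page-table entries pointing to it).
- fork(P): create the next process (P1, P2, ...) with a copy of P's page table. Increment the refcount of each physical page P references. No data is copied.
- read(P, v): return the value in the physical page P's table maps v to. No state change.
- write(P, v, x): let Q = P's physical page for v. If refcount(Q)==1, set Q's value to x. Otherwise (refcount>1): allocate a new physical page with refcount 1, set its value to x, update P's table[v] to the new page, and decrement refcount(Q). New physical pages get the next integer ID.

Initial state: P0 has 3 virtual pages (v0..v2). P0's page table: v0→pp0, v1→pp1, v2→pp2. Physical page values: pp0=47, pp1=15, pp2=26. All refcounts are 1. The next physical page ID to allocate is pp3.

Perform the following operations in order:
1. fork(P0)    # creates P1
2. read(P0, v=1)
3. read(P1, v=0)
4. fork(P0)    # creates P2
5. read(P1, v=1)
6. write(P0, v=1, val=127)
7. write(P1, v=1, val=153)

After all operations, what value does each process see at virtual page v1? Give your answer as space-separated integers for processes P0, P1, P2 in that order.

Op 1: fork(P0) -> P1. 3 ppages; refcounts: pp0:2 pp1:2 pp2:2
Op 2: read(P0, v1) -> 15. No state change.
Op 3: read(P1, v0) -> 47. No state change.
Op 4: fork(P0) -> P2. 3 ppages; refcounts: pp0:3 pp1:3 pp2:3
Op 5: read(P1, v1) -> 15. No state change.
Op 6: write(P0, v1, 127). refcount(pp1)=3>1 -> COPY to pp3. 4 ppages; refcounts: pp0:3 pp1:2 pp2:3 pp3:1
Op 7: write(P1, v1, 153). refcount(pp1)=2>1 -> COPY to pp4. 5 ppages; refcounts: pp0:3 pp1:1 pp2:3 pp3:1 pp4:1
P0: v1 -> pp3 = 127
P1: v1 -> pp4 = 153
P2: v1 -> pp1 = 15

Answer: 127 153 15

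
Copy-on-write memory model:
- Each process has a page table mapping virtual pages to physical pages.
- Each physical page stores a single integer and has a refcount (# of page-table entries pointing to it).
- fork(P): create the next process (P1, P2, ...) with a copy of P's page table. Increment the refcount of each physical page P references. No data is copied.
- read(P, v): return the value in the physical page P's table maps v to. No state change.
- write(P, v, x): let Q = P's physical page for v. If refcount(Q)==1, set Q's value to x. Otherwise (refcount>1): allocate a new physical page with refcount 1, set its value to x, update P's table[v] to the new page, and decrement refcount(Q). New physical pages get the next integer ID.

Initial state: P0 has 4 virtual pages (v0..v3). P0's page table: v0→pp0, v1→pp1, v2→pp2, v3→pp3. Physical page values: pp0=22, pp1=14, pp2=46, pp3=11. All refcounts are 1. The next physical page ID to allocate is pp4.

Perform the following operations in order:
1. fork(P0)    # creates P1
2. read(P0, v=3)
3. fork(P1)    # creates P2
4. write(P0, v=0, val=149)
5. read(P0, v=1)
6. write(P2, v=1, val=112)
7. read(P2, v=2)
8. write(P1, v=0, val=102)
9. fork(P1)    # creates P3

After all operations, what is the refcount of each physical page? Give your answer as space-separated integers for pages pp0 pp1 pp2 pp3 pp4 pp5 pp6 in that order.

Op 1: fork(P0) -> P1. 4 ppages; refcounts: pp0:2 pp1:2 pp2:2 pp3:2
Op 2: read(P0, v3) -> 11. No state change.
Op 3: fork(P1) -> P2. 4 ppages; refcounts: pp0:3 pp1:3 pp2:3 pp3:3
Op 4: write(P0, v0, 149). refcount(pp0)=3>1 -> COPY to pp4. 5 ppages; refcounts: pp0:2 pp1:3 pp2:3 pp3:3 pp4:1
Op 5: read(P0, v1) -> 14. No state change.
Op 6: write(P2, v1, 112). refcount(pp1)=3>1 -> COPY to pp5. 6 ppages; refcounts: pp0:2 pp1:2 pp2:3 pp3:3 pp4:1 pp5:1
Op 7: read(P2, v2) -> 46. No state change.
Op 8: write(P1, v0, 102). refcount(pp0)=2>1 -> COPY to pp6. 7 ppages; refcounts: pp0:1 pp1:2 pp2:3 pp3:3 pp4:1 pp5:1 pp6:1
Op 9: fork(P1) -> P3. 7 ppages; refcounts: pp0:1 pp1:3 pp2:4 pp3:4 pp4:1 pp5:1 pp6:2

Answer: 1 3 4 4 1 1 2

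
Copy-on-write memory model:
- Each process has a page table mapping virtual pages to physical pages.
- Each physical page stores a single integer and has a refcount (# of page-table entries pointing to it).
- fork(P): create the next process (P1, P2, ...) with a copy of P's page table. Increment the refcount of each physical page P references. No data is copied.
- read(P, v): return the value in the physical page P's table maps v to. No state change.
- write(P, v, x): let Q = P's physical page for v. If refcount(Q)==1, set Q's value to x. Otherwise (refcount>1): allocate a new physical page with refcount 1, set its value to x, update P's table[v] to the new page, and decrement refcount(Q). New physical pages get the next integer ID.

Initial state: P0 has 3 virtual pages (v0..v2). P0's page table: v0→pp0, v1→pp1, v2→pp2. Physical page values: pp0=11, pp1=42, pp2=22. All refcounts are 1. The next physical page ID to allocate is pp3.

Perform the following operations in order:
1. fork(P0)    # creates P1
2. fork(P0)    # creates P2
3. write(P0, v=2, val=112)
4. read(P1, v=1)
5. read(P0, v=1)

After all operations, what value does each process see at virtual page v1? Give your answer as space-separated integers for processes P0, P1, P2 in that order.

Answer: 42 42 42

Derivation:
Op 1: fork(P0) -> P1. 3 ppages; refcounts: pp0:2 pp1:2 pp2:2
Op 2: fork(P0) -> P2. 3 ppages; refcounts: pp0:3 pp1:3 pp2:3
Op 3: write(P0, v2, 112). refcount(pp2)=3>1 -> COPY to pp3. 4 ppages; refcounts: pp0:3 pp1:3 pp2:2 pp3:1
Op 4: read(P1, v1) -> 42. No state change.
Op 5: read(P0, v1) -> 42. No state change.
P0: v1 -> pp1 = 42
P1: v1 -> pp1 = 42
P2: v1 -> pp1 = 42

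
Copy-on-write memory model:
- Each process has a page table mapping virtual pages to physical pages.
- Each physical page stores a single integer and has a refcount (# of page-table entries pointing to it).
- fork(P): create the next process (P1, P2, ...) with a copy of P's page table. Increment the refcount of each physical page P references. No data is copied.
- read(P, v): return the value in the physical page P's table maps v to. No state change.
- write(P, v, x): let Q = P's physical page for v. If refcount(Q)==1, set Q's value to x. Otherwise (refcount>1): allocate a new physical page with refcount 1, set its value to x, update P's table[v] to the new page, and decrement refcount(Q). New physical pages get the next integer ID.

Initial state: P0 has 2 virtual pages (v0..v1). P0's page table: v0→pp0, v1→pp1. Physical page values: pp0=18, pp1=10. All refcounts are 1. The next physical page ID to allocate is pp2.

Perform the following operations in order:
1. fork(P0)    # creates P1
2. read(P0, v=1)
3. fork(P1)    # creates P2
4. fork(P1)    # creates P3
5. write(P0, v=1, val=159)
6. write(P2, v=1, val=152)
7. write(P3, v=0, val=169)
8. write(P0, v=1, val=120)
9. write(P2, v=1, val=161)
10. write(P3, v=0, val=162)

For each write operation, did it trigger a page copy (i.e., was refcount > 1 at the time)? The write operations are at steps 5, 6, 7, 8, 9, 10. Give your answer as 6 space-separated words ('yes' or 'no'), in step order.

Op 1: fork(P0) -> P1. 2 ppages; refcounts: pp0:2 pp1:2
Op 2: read(P0, v1) -> 10. No state change.
Op 3: fork(P1) -> P2. 2 ppages; refcounts: pp0:3 pp1:3
Op 4: fork(P1) -> P3. 2 ppages; refcounts: pp0:4 pp1:4
Op 5: write(P0, v1, 159). refcount(pp1)=4>1 -> COPY to pp2. 3 ppages; refcounts: pp0:4 pp1:3 pp2:1
Op 6: write(P2, v1, 152). refcount(pp1)=3>1 -> COPY to pp3. 4 ppages; refcounts: pp0:4 pp1:2 pp2:1 pp3:1
Op 7: write(P3, v0, 169). refcount(pp0)=4>1 -> COPY to pp4. 5 ppages; refcounts: pp0:3 pp1:2 pp2:1 pp3:1 pp4:1
Op 8: write(P0, v1, 120). refcount(pp2)=1 -> write in place. 5 ppages; refcounts: pp0:3 pp1:2 pp2:1 pp3:1 pp4:1
Op 9: write(P2, v1, 161). refcount(pp3)=1 -> write in place. 5 ppages; refcounts: pp0:3 pp1:2 pp2:1 pp3:1 pp4:1
Op 10: write(P3, v0, 162). refcount(pp4)=1 -> write in place. 5 ppages; refcounts: pp0:3 pp1:2 pp2:1 pp3:1 pp4:1

yes yes yes no no no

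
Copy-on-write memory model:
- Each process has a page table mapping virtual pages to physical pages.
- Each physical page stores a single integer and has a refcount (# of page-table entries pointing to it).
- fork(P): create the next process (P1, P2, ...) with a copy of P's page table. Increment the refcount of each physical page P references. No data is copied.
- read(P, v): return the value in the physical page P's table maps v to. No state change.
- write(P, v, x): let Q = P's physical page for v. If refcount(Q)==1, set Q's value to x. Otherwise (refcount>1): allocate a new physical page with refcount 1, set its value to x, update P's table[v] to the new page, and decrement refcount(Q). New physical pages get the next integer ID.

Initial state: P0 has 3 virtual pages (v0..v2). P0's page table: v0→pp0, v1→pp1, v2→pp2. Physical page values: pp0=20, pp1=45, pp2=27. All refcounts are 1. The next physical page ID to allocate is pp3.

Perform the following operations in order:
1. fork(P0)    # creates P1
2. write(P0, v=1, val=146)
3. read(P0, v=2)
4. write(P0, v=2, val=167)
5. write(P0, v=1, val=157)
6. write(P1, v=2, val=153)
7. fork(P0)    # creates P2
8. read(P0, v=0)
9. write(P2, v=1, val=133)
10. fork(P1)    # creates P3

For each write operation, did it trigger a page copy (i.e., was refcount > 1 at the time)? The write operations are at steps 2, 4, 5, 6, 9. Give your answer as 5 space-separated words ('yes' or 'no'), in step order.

Op 1: fork(P0) -> P1. 3 ppages; refcounts: pp0:2 pp1:2 pp2:2
Op 2: write(P0, v1, 146). refcount(pp1)=2>1 -> COPY to pp3. 4 ppages; refcounts: pp0:2 pp1:1 pp2:2 pp3:1
Op 3: read(P0, v2) -> 27. No state change.
Op 4: write(P0, v2, 167). refcount(pp2)=2>1 -> COPY to pp4. 5 ppages; refcounts: pp0:2 pp1:1 pp2:1 pp3:1 pp4:1
Op 5: write(P0, v1, 157). refcount(pp3)=1 -> write in place. 5 ppages; refcounts: pp0:2 pp1:1 pp2:1 pp3:1 pp4:1
Op 6: write(P1, v2, 153). refcount(pp2)=1 -> write in place. 5 ppages; refcounts: pp0:2 pp1:1 pp2:1 pp3:1 pp4:1
Op 7: fork(P0) -> P2. 5 ppages; refcounts: pp0:3 pp1:1 pp2:1 pp3:2 pp4:2
Op 8: read(P0, v0) -> 20. No state change.
Op 9: write(P2, v1, 133). refcount(pp3)=2>1 -> COPY to pp5. 6 ppages; refcounts: pp0:3 pp1:1 pp2:1 pp3:1 pp4:2 pp5:1
Op 10: fork(P1) -> P3. 6 ppages; refcounts: pp0:4 pp1:2 pp2:2 pp3:1 pp4:2 pp5:1

yes yes no no yes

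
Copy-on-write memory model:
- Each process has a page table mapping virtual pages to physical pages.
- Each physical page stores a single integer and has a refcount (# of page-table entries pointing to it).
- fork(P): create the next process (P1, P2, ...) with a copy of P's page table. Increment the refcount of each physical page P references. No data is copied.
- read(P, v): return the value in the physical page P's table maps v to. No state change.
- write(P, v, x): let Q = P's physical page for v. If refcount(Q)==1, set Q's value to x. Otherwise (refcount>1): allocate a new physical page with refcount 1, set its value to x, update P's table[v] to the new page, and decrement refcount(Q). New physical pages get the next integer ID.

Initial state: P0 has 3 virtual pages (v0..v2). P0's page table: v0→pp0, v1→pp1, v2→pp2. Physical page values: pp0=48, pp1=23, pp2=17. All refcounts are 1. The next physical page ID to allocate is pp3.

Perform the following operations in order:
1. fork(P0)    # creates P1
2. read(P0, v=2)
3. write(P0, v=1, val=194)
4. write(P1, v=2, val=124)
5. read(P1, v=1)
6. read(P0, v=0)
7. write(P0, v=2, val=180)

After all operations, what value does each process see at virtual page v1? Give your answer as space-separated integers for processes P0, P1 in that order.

Op 1: fork(P0) -> P1. 3 ppages; refcounts: pp0:2 pp1:2 pp2:2
Op 2: read(P0, v2) -> 17. No state change.
Op 3: write(P0, v1, 194). refcount(pp1)=2>1 -> COPY to pp3. 4 ppages; refcounts: pp0:2 pp1:1 pp2:2 pp3:1
Op 4: write(P1, v2, 124). refcount(pp2)=2>1 -> COPY to pp4. 5 ppages; refcounts: pp0:2 pp1:1 pp2:1 pp3:1 pp4:1
Op 5: read(P1, v1) -> 23. No state change.
Op 6: read(P0, v0) -> 48. No state change.
Op 7: write(P0, v2, 180). refcount(pp2)=1 -> write in place. 5 ppages; refcounts: pp0:2 pp1:1 pp2:1 pp3:1 pp4:1
P0: v1 -> pp3 = 194
P1: v1 -> pp1 = 23

Answer: 194 23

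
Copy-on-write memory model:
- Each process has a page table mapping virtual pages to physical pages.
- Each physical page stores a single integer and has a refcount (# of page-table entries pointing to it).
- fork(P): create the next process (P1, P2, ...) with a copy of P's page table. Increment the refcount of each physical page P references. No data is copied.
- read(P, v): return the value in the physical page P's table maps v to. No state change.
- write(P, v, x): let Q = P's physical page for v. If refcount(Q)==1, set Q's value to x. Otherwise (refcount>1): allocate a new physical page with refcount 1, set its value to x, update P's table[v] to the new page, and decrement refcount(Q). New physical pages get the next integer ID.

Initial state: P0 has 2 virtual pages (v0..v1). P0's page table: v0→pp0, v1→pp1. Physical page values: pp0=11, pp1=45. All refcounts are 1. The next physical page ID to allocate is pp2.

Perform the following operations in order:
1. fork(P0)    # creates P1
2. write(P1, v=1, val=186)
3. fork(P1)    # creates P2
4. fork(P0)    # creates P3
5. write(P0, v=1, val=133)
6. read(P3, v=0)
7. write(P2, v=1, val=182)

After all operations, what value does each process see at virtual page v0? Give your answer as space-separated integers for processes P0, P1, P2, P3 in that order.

Op 1: fork(P0) -> P1. 2 ppages; refcounts: pp0:2 pp1:2
Op 2: write(P1, v1, 186). refcount(pp1)=2>1 -> COPY to pp2. 3 ppages; refcounts: pp0:2 pp1:1 pp2:1
Op 3: fork(P1) -> P2. 3 ppages; refcounts: pp0:3 pp1:1 pp2:2
Op 4: fork(P0) -> P3. 3 ppages; refcounts: pp0:4 pp1:2 pp2:2
Op 5: write(P0, v1, 133). refcount(pp1)=2>1 -> COPY to pp3. 4 ppages; refcounts: pp0:4 pp1:1 pp2:2 pp3:1
Op 6: read(P3, v0) -> 11. No state change.
Op 7: write(P2, v1, 182). refcount(pp2)=2>1 -> COPY to pp4. 5 ppages; refcounts: pp0:4 pp1:1 pp2:1 pp3:1 pp4:1
P0: v0 -> pp0 = 11
P1: v0 -> pp0 = 11
P2: v0 -> pp0 = 11
P3: v0 -> pp0 = 11

Answer: 11 11 11 11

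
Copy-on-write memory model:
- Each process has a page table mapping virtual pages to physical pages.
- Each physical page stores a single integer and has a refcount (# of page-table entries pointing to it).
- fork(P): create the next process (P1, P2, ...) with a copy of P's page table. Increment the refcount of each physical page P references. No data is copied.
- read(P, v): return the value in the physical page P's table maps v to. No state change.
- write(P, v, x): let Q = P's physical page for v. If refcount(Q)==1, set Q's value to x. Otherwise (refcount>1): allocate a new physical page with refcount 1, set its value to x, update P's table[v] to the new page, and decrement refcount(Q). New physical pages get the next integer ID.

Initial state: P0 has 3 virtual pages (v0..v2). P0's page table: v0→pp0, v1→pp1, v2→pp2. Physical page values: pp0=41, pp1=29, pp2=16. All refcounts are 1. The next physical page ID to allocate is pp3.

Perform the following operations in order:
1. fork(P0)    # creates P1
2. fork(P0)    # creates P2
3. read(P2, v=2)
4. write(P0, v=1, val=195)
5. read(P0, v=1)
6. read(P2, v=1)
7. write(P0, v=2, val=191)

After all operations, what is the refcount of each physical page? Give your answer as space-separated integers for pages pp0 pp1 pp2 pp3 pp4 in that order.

Answer: 3 2 2 1 1

Derivation:
Op 1: fork(P0) -> P1. 3 ppages; refcounts: pp0:2 pp1:2 pp2:2
Op 2: fork(P0) -> P2. 3 ppages; refcounts: pp0:3 pp1:3 pp2:3
Op 3: read(P2, v2) -> 16. No state change.
Op 4: write(P0, v1, 195). refcount(pp1)=3>1 -> COPY to pp3. 4 ppages; refcounts: pp0:3 pp1:2 pp2:3 pp3:1
Op 5: read(P0, v1) -> 195. No state change.
Op 6: read(P2, v1) -> 29. No state change.
Op 7: write(P0, v2, 191). refcount(pp2)=3>1 -> COPY to pp4. 5 ppages; refcounts: pp0:3 pp1:2 pp2:2 pp3:1 pp4:1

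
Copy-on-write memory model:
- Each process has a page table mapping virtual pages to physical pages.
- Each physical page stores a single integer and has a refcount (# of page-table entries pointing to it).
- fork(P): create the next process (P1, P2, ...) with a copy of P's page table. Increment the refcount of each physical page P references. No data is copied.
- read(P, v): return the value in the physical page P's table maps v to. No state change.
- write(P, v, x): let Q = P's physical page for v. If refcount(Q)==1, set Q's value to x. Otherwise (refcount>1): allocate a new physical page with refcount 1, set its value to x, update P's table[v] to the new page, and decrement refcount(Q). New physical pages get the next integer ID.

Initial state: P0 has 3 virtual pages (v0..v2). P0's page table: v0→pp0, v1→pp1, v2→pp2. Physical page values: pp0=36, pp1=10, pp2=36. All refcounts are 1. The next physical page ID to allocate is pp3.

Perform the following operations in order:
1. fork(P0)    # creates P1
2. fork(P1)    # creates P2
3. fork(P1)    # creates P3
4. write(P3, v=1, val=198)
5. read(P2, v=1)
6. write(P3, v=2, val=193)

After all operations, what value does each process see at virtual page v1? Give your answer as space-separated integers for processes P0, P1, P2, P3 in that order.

Answer: 10 10 10 198

Derivation:
Op 1: fork(P0) -> P1. 3 ppages; refcounts: pp0:2 pp1:2 pp2:2
Op 2: fork(P1) -> P2. 3 ppages; refcounts: pp0:3 pp1:3 pp2:3
Op 3: fork(P1) -> P3. 3 ppages; refcounts: pp0:4 pp1:4 pp2:4
Op 4: write(P3, v1, 198). refcount(pp1)=4>1 -> COPY to pp3. 4 ppages; refcounts: pp0:4 pp1:3 pp2:4 pp3:1
Op 5: read(P2, v1) -> 10. No state change.
Op 6: write(P3, v2, 193). refcount(pp2)=4>1 -> COPY to pp4. 5 ppages; refcounts: pp0:4 pp1:3 pp2:3 pp3:1 pp4:1
P0: v1 -> pp1 = 10
P1: v1 -> pp1 = 10
P2: v1 -> pp1 = 10
P3: v1 -> pp3 = 198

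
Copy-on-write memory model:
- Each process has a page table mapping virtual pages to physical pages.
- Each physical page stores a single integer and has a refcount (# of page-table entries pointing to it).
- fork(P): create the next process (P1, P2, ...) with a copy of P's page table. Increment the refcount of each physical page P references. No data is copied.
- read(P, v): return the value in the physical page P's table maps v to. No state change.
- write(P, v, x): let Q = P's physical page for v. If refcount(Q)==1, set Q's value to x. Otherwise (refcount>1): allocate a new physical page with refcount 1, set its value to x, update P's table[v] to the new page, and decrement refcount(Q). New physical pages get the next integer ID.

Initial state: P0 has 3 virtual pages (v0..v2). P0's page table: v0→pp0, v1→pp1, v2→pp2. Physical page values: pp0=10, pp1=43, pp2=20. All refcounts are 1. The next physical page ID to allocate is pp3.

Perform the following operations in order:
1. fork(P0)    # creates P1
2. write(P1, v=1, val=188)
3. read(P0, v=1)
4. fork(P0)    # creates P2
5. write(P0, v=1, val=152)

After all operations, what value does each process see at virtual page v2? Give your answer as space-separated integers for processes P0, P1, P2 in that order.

Op 1: fork(P0) -> P1. 3 ppages; refcounts: pp0:2 pp1:2 pp2:2
Op 2: write(P1, v1, 188). refcount(pp1)=2>1 -> COPY to pp3. 4 ppages; refcounts: pp0:2 pp1:1 pp2:2 pp3:1
Op 3: read(P0, v1) -> 43. No state change.
Op 4: fork(P0) -> P2. 4 ppages; refcounts: pp0:3 pp1:2 pp2:3 pp3:1
Op 5: write(P0, v1, 152). refcount(pp1)=2>1 -> COPY to pp4. 5 ppages; refcounts: pp0:3 pp1:1 pp2:3 pp3:1 pp4:1
P0: v2 -> pp2 = 20
P1: v2 -> pp2 = 20
P2: v2 -> pp2 = 20

Answer: 20 20 20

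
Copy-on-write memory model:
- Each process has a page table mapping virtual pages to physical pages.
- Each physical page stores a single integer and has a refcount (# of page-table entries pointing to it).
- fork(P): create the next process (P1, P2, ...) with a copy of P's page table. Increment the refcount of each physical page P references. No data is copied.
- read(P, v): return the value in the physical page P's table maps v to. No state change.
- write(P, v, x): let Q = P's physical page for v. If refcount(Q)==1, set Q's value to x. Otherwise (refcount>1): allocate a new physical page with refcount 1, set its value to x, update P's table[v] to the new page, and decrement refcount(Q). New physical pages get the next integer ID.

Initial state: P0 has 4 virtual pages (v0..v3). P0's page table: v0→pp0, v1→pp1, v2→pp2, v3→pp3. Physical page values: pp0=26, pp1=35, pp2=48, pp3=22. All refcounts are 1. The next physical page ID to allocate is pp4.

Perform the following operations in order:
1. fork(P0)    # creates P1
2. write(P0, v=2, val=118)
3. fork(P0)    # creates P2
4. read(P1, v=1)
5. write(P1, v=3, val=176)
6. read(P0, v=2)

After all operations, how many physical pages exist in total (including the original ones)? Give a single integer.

Answer: 6

Derivation:
Op 1: fork(P0) -> P1. 4 ppages; refcounts: pp0:2 pp1:2 pp2:2 pp3:2
Op 2: write(P0, v2, 118). refcount(pp2)=2>1 -> COPY to pp4. 5 ppages; refcounts: pp0:2 pp1:2 pp2:1 pp3:2 pp4:1
Op 3: fork(P0) -> P2. 5 ppages; refcounts: pp0:3 pp1:3 pp2:1 pp3:3 pp4:2
Op 4: read(P1, v1) -> 35. No state change.
Op 5: write(P1, v3, 176). refcount(pp3)=3>1 -> COPY to pp5. 6 ppages; refcounts: pp0:3 pp1:3 pp2:1 pp3:2 pp4:2 pp5:1
Op 6: read(P0, v2) -> 118. No state change.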